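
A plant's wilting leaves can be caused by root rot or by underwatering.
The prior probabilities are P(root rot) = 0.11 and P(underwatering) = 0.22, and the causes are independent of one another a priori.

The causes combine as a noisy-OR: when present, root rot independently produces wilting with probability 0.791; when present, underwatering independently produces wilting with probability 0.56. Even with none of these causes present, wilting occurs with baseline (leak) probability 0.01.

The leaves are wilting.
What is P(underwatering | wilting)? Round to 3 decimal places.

Under noisy-OR, P(wilting | causes) = 1 − (1−0.01)·∏(1−qᵢ) over the active causes.
For the numerator, keep only underwatering=true terms: 0.110510 + 0.021997 = 0.132507
The normalizing constant is 0.01·0.89·0.78 + 0.5644·0.89·0.22 + 0.79309·0.11·0.78 + 0.90896·0.11·0.22 = 0.207496
Posterior = 0.132507 / 0.207496 ≈ 0.639

P(underwatering | wilting) ≈ 0.639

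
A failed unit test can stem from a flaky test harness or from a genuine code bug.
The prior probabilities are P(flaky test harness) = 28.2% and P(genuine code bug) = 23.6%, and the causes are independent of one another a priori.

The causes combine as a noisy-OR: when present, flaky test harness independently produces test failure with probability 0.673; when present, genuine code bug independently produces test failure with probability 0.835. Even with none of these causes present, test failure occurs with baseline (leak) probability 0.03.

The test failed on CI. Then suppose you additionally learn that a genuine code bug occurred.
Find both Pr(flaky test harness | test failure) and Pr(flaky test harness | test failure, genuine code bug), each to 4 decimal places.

Pr(flaky test harness | test failure) ≈ 0.5696; Pr(flaky test harness | test failure, genuine code bug) ≈ 0.3071

Under noisy-OR, P(test failure | causes) = 1 − (1−0.03)·∏(1−qᵢ) over the active causes.
P(test failure) = 0.03·0.718·0.764 + 0.83995·0.718·0.236 + 0.68281·0.282·0.764 + 0.947664·0.282·0.236 = 0.016457 + 0.142328 + 0.147110 + 0.063069 = 0.368964
Of this, 0.210179 comes from 0.147110 + 0.063069 (the flaky test harness=true cases).
So P(flaky test harness | test failure) = 0.210179/0.368964 ≈ 0.5696.

With the extra evidence:
P(test failure | genuine code bug) = 0.83995×0.718 + 0.947664×0.282 = 0.603084 + 0.267241 = 0.870325
The flaky test harness-present share is 0.947664×0.282 = 0.267241.
Hence the posterior is 0.267241/0.870325 ≈ 0.3071.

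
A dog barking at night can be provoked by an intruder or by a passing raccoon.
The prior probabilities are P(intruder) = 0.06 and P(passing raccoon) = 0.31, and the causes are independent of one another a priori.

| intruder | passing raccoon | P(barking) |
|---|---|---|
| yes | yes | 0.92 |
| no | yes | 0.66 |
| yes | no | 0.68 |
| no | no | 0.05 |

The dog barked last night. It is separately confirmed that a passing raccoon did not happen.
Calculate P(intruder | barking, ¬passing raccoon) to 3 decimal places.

P(intruder | barking, ¬passing raccoon) ≈ 0.465

P(barking | ¬passing raccoon) = 0.05×0.94 + 0.68×0.06 = 0.047000 + 0.040800 = 0.087800
Of this, 0.040800 comes from 0.68×0.06 (the intruder=true cases).
So P(intruder | barking, ¬passing raccoon) = 0.040800/0.087800 ≈ 0.465.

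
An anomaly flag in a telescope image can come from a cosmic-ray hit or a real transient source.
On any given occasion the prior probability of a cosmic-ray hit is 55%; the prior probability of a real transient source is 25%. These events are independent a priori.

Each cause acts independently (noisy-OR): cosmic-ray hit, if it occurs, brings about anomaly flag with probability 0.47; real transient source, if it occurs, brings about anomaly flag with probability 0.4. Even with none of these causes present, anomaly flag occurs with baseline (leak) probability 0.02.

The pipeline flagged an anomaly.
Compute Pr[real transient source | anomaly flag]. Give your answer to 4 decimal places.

Under noisy-OR, P(anomaly flag | causes) = 1 − (1−0.02)·∏(1−qᵢ) over the active causes.
Numerator (weight on configurations with real transient source): 0.046350 + 0.094649 = 0.140999
Denominator P(anomaly flag): 0.02×0.45×0.75 + 0.412×0.45×0.25 + 0.4806×0.55×0.75 + 0.68836×0.55×0.25 = 0.345997
P(real transient source | anomaly flag) = 0.140999/0.345997 ≈ 0.4075

Pr[real transient source | anomaly flag] ≈ 0.4075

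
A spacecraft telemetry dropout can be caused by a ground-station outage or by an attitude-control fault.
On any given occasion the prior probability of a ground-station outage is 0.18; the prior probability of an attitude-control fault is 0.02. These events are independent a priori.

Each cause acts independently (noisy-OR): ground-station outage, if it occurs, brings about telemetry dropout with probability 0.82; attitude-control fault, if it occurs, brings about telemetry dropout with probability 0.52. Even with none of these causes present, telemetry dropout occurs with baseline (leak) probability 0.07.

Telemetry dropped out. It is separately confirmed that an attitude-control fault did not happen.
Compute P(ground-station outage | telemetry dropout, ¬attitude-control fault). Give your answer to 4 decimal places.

Under noisy-OR, P(telemetry dropout | causes) = 1 − (1−0.07)·∏(1−qᵢ) over the active causes.
Enumerate both values of ground-station outage and weight by the priors:
  P(telemetry dropout | ¬attitude-control fault) = 0.07×0.82 + 0.8326×0.18
        = 0.057400 + 0.149868 = 0.207268
Keeping only the ground-station outage-present terms gives 0.149868, so
  P(ground-station outage | telemetry dropout, ¬attitude-control fault) = 0.149868 / 0.207268 ≈ 0.7231

P(ground-station outage | telemetry dropout, ¬attitude-control fault) ≈ 0.7231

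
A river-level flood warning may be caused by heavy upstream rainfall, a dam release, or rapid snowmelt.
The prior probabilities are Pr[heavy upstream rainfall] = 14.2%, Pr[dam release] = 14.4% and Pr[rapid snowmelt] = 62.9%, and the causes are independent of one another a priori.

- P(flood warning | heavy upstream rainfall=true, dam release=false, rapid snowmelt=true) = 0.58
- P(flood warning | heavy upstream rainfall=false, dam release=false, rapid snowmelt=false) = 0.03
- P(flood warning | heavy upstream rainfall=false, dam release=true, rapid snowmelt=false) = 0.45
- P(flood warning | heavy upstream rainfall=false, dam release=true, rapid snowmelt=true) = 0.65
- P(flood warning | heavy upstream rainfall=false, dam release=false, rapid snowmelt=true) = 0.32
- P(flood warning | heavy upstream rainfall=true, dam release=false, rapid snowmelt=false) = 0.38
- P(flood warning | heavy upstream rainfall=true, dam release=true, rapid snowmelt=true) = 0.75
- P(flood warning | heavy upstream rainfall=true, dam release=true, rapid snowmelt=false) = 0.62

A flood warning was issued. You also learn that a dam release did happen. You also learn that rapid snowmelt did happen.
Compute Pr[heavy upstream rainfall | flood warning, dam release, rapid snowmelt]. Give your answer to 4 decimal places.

Weight on heavy upstream rainfall=true, given the evidence: 0.75·0.142 = 0.106500
The normalizing constant is 0.65·0.858 + 0.75·0.142 = 0.664200
P(heavy upstream rainfall | flood warning, dam release, rapid snowmelt) = 0.106500/0.664200 ≈ 0.1603

Pr[heavy upstream rainfall | flood warning, dam release, rapid snowmelt] ≈ 0.1603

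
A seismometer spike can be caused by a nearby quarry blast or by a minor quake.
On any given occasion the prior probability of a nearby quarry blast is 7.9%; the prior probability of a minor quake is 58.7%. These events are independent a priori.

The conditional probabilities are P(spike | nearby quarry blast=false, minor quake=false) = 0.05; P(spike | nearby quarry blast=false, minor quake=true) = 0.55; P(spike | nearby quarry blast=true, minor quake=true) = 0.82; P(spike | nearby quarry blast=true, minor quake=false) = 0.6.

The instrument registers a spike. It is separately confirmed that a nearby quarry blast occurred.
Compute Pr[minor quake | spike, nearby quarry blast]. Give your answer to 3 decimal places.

Numerator (weight on configurations with minor quake): 0.82·0.587 = 0.481340
The normalizing constant is 0.6·0.413 + 0.82·0.587 = 0.729140
Posterior = 0.481340 / 0.729140 ≈ 0.660

Pr[minor quake | spike, nearby quarry blast] ≈ 0.660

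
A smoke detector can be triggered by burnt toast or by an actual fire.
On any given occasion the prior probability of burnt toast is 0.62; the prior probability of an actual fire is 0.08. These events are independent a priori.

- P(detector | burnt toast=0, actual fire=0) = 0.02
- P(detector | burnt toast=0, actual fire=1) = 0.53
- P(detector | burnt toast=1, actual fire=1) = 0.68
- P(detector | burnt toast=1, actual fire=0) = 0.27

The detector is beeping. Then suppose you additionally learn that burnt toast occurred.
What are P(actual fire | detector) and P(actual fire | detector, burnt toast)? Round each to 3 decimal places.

P(actual fire | detector) ≈ 0.236; P(actual fire | detector, burnt toast) ≈ 0.180

For the numerator, keep only actual fire=true terms: 0.016112 + 0.033728 = 0.049840
Denominator P(detector): 0.02*0.38*0.92 + 0.53*0.38*0.08 + 0.27*0.62*0.92 + 0.68*0.62*0.08 = 0.210840
P(actual fire | detector) = 0.049840/0.210840 ≈ 0.236

With the extra evidence:
Weight on actual fire=true, given the evidence: 0.68×0.08 = 0.054400
The normalizing constant is 0.27×0.92 + 0.68×0.08 = 0.302800
P(actual fire | detector, burnt toast) = 0.054400/0.302800 ≈ 0.180
This is intercausal reasoning (explaining away): once burnt toast accounts for the detector, actual fire becomes less likely.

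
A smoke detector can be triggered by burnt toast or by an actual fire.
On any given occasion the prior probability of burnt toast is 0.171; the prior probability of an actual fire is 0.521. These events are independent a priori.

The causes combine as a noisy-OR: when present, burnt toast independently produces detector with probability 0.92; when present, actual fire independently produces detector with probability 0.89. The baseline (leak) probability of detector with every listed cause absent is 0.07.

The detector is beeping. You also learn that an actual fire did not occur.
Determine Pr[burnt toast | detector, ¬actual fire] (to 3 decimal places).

Under noisy-OR, P(detector | causes) = 1 − (1−0.07)·∏(1−qᵢ) over the active causes.
P(detector | ¬actual fire) = 0.07·0.829 + 0.9256·0.171 = 0.058030 + 0.158278 = 0.216308
Of this, 0.158278 comes from 0.9256·0.171 (the burnt toast=true cases).
Hence the posterior is 0.158278/0.216308 ≈ 0.732.

Pr[burnt toast | detector, ¬actual fire] ≈ 0.732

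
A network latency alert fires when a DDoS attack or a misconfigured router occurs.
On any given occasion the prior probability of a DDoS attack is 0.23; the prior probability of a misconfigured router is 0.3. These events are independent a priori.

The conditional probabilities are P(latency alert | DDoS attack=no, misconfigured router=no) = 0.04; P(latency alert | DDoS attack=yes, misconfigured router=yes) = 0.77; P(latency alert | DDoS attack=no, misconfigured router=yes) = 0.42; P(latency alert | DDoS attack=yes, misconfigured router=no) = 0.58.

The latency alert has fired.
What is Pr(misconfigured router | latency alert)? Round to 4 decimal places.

P(latency alert) = 0.04×0.77×0.7 + 0.42×0.77×0.3 + 0.58×0.23×0.7 + 0.77×0.23×0.3 = 0.021560 + 0.097020 + 0.093380 + 0.053130 = 0.265090
Restricting to configurations with misconfigured router present: 0.097020 + 0.053130 = 0.150150.
P(misconfigured router | latency alert) = 0.150150 / 0.265090 ≈ 0.5664

Pr(misconfigured router | latency alert) ≈ 0.5664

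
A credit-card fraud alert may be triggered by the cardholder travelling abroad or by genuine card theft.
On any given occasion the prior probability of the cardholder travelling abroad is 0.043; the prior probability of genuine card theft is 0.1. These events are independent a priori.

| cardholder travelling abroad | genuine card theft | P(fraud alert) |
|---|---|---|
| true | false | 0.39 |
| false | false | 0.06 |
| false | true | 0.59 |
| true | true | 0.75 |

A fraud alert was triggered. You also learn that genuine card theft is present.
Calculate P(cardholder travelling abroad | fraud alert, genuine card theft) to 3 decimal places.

By total probability over both values of cardholder travelling abroad:
  P(fraud alert | genuine card theft) = 0.59·0.957 + 0.75·0.043
        = 0.564630 + 0.032250 = 0.596880
Keeping only the cardholder travelling abroad-present terms gives 0.032250, so
  P(cardholder travelling abroad | fraud alert, genuine card theft) = 0.032250 / 0.596880 ≈ 0.054

P(cardholder travelling abroad | fraud alert, genuine card theft) ≈ 0.054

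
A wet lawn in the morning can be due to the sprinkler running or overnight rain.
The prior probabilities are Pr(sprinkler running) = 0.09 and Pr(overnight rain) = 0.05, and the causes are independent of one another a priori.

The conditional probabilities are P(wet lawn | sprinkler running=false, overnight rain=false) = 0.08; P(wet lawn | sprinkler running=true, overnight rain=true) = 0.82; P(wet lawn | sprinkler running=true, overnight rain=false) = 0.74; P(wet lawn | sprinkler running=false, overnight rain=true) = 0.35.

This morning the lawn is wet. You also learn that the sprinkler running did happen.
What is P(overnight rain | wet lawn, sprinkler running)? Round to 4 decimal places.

P(overnight rain | wet lawn, sprinkler running) ≈ 0.0551

Weight on overnight rain=true, given the evidence: 0.82×0.05 = 0.041000
Normalizer over all consistent configurations: 0.74×0.95 + 0.82×0.05 = 0.744000
Posterior = 0.041000 / 0.744000 ≈ 0.0551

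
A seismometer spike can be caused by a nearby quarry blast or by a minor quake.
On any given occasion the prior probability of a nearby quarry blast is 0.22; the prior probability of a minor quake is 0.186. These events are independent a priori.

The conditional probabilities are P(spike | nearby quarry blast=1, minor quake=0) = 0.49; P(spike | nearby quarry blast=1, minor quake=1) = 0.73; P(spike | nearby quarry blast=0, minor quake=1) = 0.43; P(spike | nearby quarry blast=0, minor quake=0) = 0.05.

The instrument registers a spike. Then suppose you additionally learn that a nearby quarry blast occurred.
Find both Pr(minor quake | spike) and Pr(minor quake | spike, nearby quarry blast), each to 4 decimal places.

P(spike) = 0.05×0.78×0.814 + 0.43×0.78×0.186 + 0.49×0.22×0.814 + 0.73×0.22×0.186 = 0.031746 + 0.062384 + 0.087749 + 0.029872 = 0.211751
Restricting to configurations with minor quake present: 0.062384 + 0.029872 = 0.092256.
P(minor quake | spike) = 0.092256 / 0.211751 ≈ 0.4357

Now condition on the additional information:
By total probability over both values of minor quake:
  P(spike | nearby quarry blast) = 0.49·0.814 + 0.73·0.186
        = 0.398860 + 0.135780 = 0.534640
Keeping only the minor quake-present terms gives 0.135780, so
  P(minor quake | spike, nearby quarry blast) = 0.135780 / 0.534640 ≈ 0.2540
This is intercausal reasoning (explaining away): once nearby quarry blast accounts for the spike, minor quake becomes less likely.

Pr(minor quake | spike) ≈ 0.4357; Pr(minor quake | spike, nearby quarry blast) ≈ 0.2540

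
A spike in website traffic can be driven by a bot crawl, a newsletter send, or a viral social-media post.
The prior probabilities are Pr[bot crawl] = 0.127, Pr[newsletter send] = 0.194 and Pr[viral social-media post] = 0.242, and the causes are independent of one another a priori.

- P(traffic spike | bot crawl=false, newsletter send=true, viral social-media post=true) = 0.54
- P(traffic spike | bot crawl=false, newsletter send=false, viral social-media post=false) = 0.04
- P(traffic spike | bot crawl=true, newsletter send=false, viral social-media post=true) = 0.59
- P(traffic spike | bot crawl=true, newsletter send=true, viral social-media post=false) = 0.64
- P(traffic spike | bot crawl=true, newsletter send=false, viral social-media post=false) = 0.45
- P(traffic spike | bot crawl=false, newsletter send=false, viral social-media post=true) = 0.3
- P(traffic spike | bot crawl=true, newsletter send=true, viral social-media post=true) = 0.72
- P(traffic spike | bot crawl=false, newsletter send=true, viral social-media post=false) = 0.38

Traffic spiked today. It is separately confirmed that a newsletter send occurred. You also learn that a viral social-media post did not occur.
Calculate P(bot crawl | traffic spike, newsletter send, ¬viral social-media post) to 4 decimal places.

Numerator (weight on configurations with bot crawl): 0.64·0.127 = 0.081280
Denominator P(traffic spike | newsletter send, ¬viral social-media post): 0.38·0.873 + 0.64·0.127 = 0.413020
P(bot crawl | traffic spike, newsletter send, ¬viral social-media post) = 0.081280/0.413020 ≈ 0.1968

P(bot crawl | traffic spike, newsletter send, ¬viral social-media post) ≈ 0.1968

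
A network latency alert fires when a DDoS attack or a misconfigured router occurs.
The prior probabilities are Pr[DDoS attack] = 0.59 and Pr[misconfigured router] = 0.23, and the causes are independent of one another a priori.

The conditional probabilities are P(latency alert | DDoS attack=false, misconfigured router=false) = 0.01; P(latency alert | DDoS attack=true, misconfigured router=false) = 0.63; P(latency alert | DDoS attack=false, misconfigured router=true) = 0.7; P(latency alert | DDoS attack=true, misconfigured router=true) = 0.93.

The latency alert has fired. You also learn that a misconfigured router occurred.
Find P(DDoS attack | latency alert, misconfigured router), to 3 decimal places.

P(DDoS attack | latency alert, misconfigured router) ≈ 0.657

For the numerator, keep only DDoS attack=true terms: 0.93×0.59 = 0.548700
The normalizing constant is 0.7×0.41 + 0.93×0.59 = 0.835700
P(DDoS attack | latency alert, misconfigured router) = 0.548700/0.835700 ≈ 0.657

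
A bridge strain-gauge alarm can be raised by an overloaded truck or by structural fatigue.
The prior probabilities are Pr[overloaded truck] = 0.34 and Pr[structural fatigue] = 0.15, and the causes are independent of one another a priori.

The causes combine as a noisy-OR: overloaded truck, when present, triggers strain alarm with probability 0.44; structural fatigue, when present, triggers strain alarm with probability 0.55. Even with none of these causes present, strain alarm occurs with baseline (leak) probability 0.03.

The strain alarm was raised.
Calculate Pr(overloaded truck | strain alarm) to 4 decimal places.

Under noisy-OR, P(strain alarm | causes) = 1 − (1−0.03)·∏(1−qᵢ) over the active causes.
P(strain alarm) = 0.03·0.66·0.85 + 0.5635·0.66·0.15 + 0.4568·0.34·0.85 + 0.75556·0.34·0.15 = 0.016830 + 0.055787 + 0.132015 + 0.038534 = 0.243166
The overloaded truck-present share is 0.132015 + 0.038534 = 0.170549.
Hence the posterior is 0.170549/0.243166 ≈ 0.7014.

Pr(overloaded truck | strain alarm) ≈ 0.7014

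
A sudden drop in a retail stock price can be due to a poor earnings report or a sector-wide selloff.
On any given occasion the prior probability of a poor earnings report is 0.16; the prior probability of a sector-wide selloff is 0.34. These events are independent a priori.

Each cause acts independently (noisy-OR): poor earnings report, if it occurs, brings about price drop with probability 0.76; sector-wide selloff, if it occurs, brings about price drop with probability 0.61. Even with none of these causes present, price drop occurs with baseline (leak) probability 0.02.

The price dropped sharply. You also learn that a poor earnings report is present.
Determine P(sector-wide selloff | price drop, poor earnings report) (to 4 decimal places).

Under noisy-OR, P(price drop | causes) = 1 − (1−0.02)·∏(1−qᵢ) over the active causes.
P(price drop | poor earnings report) = 0.7648×0.66 + 0.908272×0.34 = 0.504768 + 0.308812 = 0.813580
Restricting to configurations with sector-wide selloff present: 0.908272×0.34 = 0.308812.
So P(sector-wide selloff | price drop, poor earnings report) = 0.308812/0.813580 ≈ 0.3796.

P(sector-wide selloff | price drop, poor earnings report) ≈ 0.3796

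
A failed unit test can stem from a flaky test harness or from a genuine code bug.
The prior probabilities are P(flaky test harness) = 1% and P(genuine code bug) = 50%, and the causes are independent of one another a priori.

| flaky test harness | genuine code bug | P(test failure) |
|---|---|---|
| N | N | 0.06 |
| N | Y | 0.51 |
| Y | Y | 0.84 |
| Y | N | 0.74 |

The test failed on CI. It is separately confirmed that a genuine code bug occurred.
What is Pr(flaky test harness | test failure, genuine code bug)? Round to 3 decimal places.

Pr(flaky test harness | test failure, genuine code bug) ≈ 0.016

P(test failure | genuine code bug) = 0.51×0.99 + 0.84×0.01 = 0.504900 + 0.008400 = 0.513300
Restricting to configurations with flaky test harness present: 0.84×0.01 = 0.008400.
P(flaky test harness | test failure, genuine code bug) = 0.008400 / 0.513300 ≈ 0.016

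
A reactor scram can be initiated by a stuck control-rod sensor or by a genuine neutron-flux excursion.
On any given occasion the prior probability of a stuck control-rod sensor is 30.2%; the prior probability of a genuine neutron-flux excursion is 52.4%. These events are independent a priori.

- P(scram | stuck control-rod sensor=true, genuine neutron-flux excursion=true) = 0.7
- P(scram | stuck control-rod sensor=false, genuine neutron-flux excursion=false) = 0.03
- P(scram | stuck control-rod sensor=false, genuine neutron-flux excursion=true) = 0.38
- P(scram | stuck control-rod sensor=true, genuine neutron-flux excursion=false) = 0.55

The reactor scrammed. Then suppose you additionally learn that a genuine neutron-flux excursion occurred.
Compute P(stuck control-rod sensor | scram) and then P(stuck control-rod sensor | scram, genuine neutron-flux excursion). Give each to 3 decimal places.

P(scram) = 0.03*0.698*0.476 + 0.38*0.698*0.524 + 0.55*0.302*0.476 + 0.7*0.302*0.524 = 0.009967 + 0.138986 + 0.079064 + 0.110774 = 0.338791
The stuck control-rod sensor-present share is 0.079064 + 0.110774 = 0.189838.
Hence the posterior is 0.189838/0.338791 ≈ 0.560.

Now also conditioning on genuine neutron-flux excursion=true:
Numerator (weight on configurations with stuck control-rod sensor): 0.7*0.302 = 0.211400
Denominator P(scram | genuine neutron-flux excursion): 0.38*0.698 + 0.7*0.302 = 0.476640
P(stuck control-rod sensor | scram, genuine neutron-flux excursion) = 0.211400/0.476640 ≈ 0.444

P(stuck control-rod sensor | scram) ≈ 0.560; P(stuck control-rod sensor | scram, genuine neutron-flux excursion) ≈ 0.444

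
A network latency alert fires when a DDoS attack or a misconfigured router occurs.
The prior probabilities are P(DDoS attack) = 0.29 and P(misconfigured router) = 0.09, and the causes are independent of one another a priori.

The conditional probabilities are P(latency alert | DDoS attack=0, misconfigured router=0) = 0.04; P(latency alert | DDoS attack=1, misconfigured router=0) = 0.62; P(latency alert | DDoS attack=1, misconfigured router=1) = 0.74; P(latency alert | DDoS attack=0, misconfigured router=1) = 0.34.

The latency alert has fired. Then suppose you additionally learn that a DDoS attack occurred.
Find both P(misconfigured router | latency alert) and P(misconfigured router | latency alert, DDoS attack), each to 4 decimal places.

For the numerator, keep only misconfigured router=true terms: 0.021726 + 0.019314 = 0.041040
Normalizer over all consistent configurations: 0.04×0.71×0.91 + 0.34×0.71×0.09 + 0.62×0.29×0.91 + 0.74×0.29×0.09 = 0.230502
P(misconfigured router | latency alert) = 0.041040/0.230502 ≈ 0.1780

Now condition on the additional information:
Enumerate both values of misconfigured router and weight by the priors:
  P(latency alert | DDoS attack) = 0.62×0.91 + 0.74×0.09
        = 0.564200 + 0.066600 = 0.630800
The terms with misconfigured router present sum to 0.066600, so
  P(misconfigured router | latency alert, DDoS attack) = 0.066600 / 0.630800 ≈ 0.1056
— DDoS attack explains away the evidence for misconfigured router.

P(misconfigured router | latency alert) ≈ 0.1780; P(misconfigured router | latency alert, DDoS attack) ≈ 0.1056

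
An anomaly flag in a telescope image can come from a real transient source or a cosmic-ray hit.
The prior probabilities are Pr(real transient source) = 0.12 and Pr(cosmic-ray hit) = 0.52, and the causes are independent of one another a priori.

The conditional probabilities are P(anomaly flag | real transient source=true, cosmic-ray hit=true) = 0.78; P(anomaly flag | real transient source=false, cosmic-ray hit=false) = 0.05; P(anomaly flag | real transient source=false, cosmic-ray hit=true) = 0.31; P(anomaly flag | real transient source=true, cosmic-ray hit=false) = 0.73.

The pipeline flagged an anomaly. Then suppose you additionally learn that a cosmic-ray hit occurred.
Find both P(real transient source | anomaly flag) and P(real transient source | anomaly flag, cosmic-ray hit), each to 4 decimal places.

P(real transient source | anomaly flag) ≈ 0.3576; P(real transient source | anomaly flag, cosmic-ray hit) ≈ 0.2555

P(anomaly flag) = 0.05·0.88·0.48 + 0.31·0.88·0.52 + 0.73·0.12·0.48 + 0.78·0.12·0.52 = 0.021120 + 0.141856 + 0.042048 + 0.048672 = 0.253696
The real transient source-present share is 0.042048 + 0.048672 = 0.090720.
So P(real transient source | anomaly flag) = 0.090720/0.253696 ≈ 0.3576.

With the extra evidence:
P(anomaly flag | cosmic-ray hit) = 0.31·0.88 + 0.78·0.12 = 0.272800 + 0.093600 = 0.366400
Restricting to configurations with real transient source present: 0.78·0.12 = 0.093600.
Hence the posterior is 0.093600/0.366400 ≈ 0.2555.
— cosmic-ray hit explains away the evidence for real transient source.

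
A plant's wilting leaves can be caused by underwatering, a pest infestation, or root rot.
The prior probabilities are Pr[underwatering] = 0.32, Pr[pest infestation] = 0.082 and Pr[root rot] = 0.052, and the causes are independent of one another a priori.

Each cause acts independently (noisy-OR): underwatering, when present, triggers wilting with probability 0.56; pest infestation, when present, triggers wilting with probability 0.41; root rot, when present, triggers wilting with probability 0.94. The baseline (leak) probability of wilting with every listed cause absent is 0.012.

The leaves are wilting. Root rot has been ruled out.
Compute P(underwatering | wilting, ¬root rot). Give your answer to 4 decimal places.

P(underwatering | wilting, ¬root rot) ≈ 0.8579

Under noisy-OR, P(wilting | causes) = 1 − (1−0.012)·∏(1−qᵢ) over the active causes.
For the numerator, keep only underwatering=true terms: 0.166057 + 0.019510 = 0.185567
Normalizer over all consistent configurations: 0.012*0.68*0.918 + 0.41708*0.68*0.082 + 0.56528*0.32*0.918 + 0.743515*0.32*0.082 = 0.216314
Posterior = 0.185567 / 0.216314 ≈ 0.8579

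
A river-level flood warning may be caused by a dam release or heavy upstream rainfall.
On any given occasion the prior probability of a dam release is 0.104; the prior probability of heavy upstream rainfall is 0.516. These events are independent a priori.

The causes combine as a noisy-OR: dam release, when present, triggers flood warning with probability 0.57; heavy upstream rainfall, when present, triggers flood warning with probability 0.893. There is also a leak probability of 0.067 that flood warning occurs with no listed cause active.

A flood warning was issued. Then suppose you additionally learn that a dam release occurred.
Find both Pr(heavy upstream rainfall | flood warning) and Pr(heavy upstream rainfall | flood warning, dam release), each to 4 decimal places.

Under noisy-OR, P(flood warning | causes) = 1 − (1−0.067)·∏(1−qᵢ) over the active causes.
P(flood warning) = 0.067·0.896·0.484 + 0.900169·0.896·0.516 + 0.59881·0.104·0.484 + 0.957073·0.104·0.516 = 0.029055 + 0.416181 + 0.030142 + 0.051360 = 0.526738
Restricting to configurations with heavy upstream rainfall present: 0.416181 + 0.051360 = 0.467541.
So P(heavy upstream rainfall | flood warning) = 0.467541/0.526738 ≈ 0.8876.

With the extra evidence:
Enumerate both values of heavy upstream rainfall and weight by the priors:
  P(flood warning | dam release) = 0.59881*0.484 + 0.957073*0.516
        = 0.289824 + 0.493850 = 0.783674
Configurations with heavy upstream rainfall contribute 0.493850, so
  P(heavy upstream rainfall | flood warning, dam release) = 0.493850 / 0.783674 ≈ 0.6302
Conditioning on dam release lowers the posterior on heavy upstream rainfall: the classic explaining-away effect in a common-effect structure.

Pr(heavy upstream rainfall | flood warning) ≈ 0.8876; Pr(heavy upstream rainfall | flood warning, dam release) ≈ 0.6302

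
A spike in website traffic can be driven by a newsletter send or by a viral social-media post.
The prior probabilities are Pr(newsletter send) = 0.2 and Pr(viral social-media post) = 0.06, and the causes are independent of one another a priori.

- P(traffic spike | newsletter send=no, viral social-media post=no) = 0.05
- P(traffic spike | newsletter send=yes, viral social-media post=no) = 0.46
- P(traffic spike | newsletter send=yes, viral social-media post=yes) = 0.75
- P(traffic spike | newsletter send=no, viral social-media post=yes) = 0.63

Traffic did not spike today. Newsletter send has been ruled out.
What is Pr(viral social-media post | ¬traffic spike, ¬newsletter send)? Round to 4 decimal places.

Pr(viral social-media post | ¬traffic spike, ¬newsletter send) ≈ 0.0243

Sum P(¬traffic spike|·) weighted by the priors over both values of viral social-media post:
  P(¬traffic spike | ¬newsletter send) = 0.95*0.94 + 0.37*0.06
        = 0.893000 + 0.022200 = 0.915200
Keeping only the viral social-media post-present terms gives 0.022200, so
  P(viral social-media post | ¬traffic spike, ¬newsletter send) = 0.022200 / 0.915200 ≈ 0.0243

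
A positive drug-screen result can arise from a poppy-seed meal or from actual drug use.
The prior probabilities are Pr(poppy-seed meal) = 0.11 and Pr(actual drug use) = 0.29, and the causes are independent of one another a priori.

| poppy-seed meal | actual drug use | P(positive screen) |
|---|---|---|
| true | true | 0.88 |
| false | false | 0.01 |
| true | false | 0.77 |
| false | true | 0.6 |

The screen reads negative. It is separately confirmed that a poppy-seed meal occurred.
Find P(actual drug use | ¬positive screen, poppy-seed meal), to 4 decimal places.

By total probability over both values of actual drug use:
  P(¬positive screen | poppy-seed meal) = 0.23×0.71 + 0.12×0.29
        = 0.163300 + 0.034800 = 0.198100
The terms with actual drug use present sum to 0.034800, so
  P(actual drug use | ¬positive screen, poppy-seed meal) = 0.034800 / 0.198100 ≈ 0.1757

P(actual drug use | ¬positive screen, poppy-seed meal) ≈ 0.1757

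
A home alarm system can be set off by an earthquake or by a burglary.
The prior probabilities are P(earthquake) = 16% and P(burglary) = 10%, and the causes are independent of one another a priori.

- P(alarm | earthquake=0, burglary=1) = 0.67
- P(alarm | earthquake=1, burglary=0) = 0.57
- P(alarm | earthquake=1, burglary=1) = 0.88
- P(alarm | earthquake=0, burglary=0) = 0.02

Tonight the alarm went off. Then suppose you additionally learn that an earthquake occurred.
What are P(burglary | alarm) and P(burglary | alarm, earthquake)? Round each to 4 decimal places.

P(burglary | alarm) ≈ 0.4199; P(burglary | alarm, earthquake) ≈ 0.1464

P(alarm) = 0.02×0.84×0.9 + 0.67×0.84×0.1 + 0.57×0.16×0.9 + 0.88×0.16×0.1 = 0.015120 + 0.056280 + 0.082080 + 0.014080 = 0.167560
Of this, 0.070360 comes from 0.056280 + 0.014080 (the burglary=true cases).
P(burglary | alarm) = 0.070360 / 0.167560 ≈ 0.4199

Now condition on the additional information:
Sum P(alarm|·) weighted by the priors over both values of burglary:
  P(alarm | earthquake) = 0.57×0.9 + 0.88×0.1
        = 0.513000 + 0.088000 = 0.601000
Configurations with burglary contribute 0.088000, so
  P(burglary | alarm, earthquake) = 0.088000 / 0.601000 ≈ 0.1464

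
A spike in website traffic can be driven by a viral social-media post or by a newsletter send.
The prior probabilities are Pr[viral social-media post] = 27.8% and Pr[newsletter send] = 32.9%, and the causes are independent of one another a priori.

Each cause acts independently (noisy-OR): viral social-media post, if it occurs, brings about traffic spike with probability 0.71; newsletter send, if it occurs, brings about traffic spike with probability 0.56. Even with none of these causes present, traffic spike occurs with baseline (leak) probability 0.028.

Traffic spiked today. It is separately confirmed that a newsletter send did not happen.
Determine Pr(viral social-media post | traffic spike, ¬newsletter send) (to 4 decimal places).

Pr(viral social-media post | traffic spike, ¬newsletter send) ≈ 0.9080

Under noisy-OR, P(traffic spike | causes) = 1 − (1−0.028)·∏(1−qᵢ) over the active causes.
For the numerator, keep only viral social-media post=true terms: 0.71812·0.278 = 0.199637
The normalizing constant is 0.028·0.722 + 0.71812·0.278 = 0.219853
Posterior = 0.199637 / 0.219853 ≈ 0.9080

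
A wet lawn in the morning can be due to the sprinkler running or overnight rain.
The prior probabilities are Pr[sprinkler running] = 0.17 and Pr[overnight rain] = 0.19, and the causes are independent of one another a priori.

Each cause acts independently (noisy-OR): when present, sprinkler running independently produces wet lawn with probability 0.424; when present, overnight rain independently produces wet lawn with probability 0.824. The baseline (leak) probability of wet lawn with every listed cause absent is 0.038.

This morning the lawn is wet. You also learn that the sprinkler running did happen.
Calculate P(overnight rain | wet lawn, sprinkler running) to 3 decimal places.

P(overnight rain | wet lawn, sprinkler running) ≈ 0.322

Under noisy-OR, P(wet lawn | causes) = 1 − (1−0.038)·∏(1−qᵢ) over the active causes.
P(wet lawn | sprinkler running) = 0.445888*0.81 + 0.902476*0.19 = 0.361169 + 0.171470 = 0.532639
Restricting to configurations with overnight rain present: 0.902476*0.19 = 0.171470.
So P(overnight rain | wet lawn, sprinkler running) = 0.171470/0.532639 ≈ 0.322.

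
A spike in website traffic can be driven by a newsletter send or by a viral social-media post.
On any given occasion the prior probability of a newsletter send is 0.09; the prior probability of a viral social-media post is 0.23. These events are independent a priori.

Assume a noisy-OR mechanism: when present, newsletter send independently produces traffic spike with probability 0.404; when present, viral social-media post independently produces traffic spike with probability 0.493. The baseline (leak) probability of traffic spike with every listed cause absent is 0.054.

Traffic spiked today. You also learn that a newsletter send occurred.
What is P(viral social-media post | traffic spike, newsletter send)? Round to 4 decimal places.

P(viral social-media post | traffic spike, newsletter send) ≈ 0.3284

Under noisy-OR, P(traffic spike | causes) = 1 − (1−0.054)·∏(1−qᵢ) over the active causes.
By total probability over both values of viral social-media post:
  P(traffic spike | newsletter send) = 0.436184×0.77 + 0.714145×0.23
        = 0.335862 + 0.164253 = 0.500115
Keeping only the viral social-media post-present terms gives 0.164253, so
  P(viral social-media post | traffic spike, newsletter send) = 0.164253 / 0.500115 ≈ 0.3284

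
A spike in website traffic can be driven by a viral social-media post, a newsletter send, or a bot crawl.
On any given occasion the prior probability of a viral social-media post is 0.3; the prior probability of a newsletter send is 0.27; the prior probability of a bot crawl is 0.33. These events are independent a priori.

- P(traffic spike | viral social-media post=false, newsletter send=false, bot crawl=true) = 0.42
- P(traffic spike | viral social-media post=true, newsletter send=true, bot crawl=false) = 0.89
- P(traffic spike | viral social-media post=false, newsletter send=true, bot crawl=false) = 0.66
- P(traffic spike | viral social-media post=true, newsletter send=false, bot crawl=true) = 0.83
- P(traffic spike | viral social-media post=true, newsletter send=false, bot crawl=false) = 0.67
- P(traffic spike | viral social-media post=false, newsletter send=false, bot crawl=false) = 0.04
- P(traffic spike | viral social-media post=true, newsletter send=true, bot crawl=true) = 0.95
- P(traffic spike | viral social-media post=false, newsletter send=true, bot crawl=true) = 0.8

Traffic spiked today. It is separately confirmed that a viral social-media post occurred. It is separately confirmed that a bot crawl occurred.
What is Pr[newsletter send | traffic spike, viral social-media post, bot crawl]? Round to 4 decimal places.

Pr[newsletter send | traffic spike, viral social-media post, bot crawl] ≈ 0.2974

Sum P(traffic spike|·) weighted by the priors over both values of newsletter send:
  P(traffic spike | viral social-media post, bot crawl) = 0.83×0.73 + 0.95×0.27
        = 0.605900 + 0.256500 = 0.862400
The terms with newsletter send present sum to 0.256500, so
  P(newsletter send | traffic spike, viral social-media post, bot crawl) = 0.256500 / 0.862400 ≈ 0.2974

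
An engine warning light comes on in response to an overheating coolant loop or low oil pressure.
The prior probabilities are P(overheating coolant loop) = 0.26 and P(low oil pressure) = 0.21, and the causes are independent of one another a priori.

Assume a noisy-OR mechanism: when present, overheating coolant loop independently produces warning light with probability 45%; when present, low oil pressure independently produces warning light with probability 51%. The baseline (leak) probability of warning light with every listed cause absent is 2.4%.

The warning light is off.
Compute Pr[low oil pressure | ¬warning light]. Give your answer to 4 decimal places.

Pr[low oil pressure | ¬warning light] ≈ 0.1152

Under noisy-OR, P(warning light | causes) = 1 − (1−0.024)·∏(1−qᵢ) over the active causes.
P(¬warning light) = 0.976×0.74×0.79 + 0.47824×0.74×0.21 + 0.5368×0.26×0.79 + 0.263032×0.26×0.21 = 0.570570 + 0.074318 + 0.110259 + 0.014362 = 0.769509
Of this, 0.088680 comes from 0.074318 + 0.014362 (the low oil pressure=true cases).
Hence the posterior is 0.088680/0.769509 ≈ 0.1152.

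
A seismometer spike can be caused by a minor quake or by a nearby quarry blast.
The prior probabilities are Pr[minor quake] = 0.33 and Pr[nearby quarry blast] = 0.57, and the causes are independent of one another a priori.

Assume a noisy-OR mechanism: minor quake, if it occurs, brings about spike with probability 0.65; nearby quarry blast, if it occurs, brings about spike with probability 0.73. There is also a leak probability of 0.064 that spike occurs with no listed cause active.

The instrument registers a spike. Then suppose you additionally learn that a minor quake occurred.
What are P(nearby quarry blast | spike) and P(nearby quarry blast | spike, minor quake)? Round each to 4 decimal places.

Under noisy-OR, P(spike | causes) = 1 − (1−0.064)·∏(1−qᵢ) over the active causes.
Numerator (weight on configurations with nearby quarry blast): 0.285386 + 0.171462 = 0.456848
Normalizer over all consistent configurations: 0.064*0.67*0.43 + 0.74728*0.67*0.57 + 0.6724*0.33*0.43 + 0.911548*0.33*0.57 = 0.570700
P(nearby quarry blast | spike) = 0.456848/0.570700 ≈ 0.8005

Now condition on the additional information:
P(spike | minor quake) = 0.6724·0.43 + 0.911548·0.57 = 0.289132 + 0.519582 = 0.808714
Restricting to configurations with nearby quarry blast present: 0.911548·0.57 = 0.519582.
So P(nearby quarry blast | spike, minor quake) = 0.519582/0.808714 ≈ 0.6425.

P(nearby quarry blast | spike) ≈ 0.8005; P(nearby quarry blast | spike, minor quake) ≈ 0.6425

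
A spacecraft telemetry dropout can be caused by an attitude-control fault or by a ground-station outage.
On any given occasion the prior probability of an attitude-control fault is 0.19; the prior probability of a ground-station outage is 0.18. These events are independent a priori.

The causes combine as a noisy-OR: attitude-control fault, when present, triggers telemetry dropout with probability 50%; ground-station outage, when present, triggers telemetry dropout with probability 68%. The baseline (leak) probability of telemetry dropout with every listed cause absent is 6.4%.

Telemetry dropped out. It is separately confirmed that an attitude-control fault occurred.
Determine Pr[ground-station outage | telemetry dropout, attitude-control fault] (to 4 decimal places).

Pr[ground-station outage | telemetry dropout, attitude-control fault] ≈ 0.2597

Under noisy-OR, P(telemetry dropout | causes) = 1 − (1−0.064)·∏(1−qᵢ) over the active causes.
Weight on ground-station outage=true, given the evidence: 0.85024*0.18 = 0.153043
Normalizer over all consistent configurations: 0.532*0.82 + 0.85024*0.18 = 0.589283
Posterior = 0.153043 / 0.589283 ≈ 0.2597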